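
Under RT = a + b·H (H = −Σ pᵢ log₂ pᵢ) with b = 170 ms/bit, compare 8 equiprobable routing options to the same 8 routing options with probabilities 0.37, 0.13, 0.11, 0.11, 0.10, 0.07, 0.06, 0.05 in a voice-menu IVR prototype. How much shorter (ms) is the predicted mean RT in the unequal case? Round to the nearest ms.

The RT saving is b·ΔH. Equiprobable H₀ = log₂(8) = 3.0000 bits; with the given probabilities H = 2.6743 bits.
b·(H₀ − H) = 170 × (3.0000 − 2.6743) = 55.36 ms.

55 ms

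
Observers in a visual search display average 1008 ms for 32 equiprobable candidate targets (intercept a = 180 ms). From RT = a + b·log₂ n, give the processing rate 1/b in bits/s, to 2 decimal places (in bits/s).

b = (1008 − 180)/log₂ 32 = 828/5 = 165.600 ms per bit = 0.16560 s/bit; the reciprocal is 6.039 bits/s.

6.04 bits/s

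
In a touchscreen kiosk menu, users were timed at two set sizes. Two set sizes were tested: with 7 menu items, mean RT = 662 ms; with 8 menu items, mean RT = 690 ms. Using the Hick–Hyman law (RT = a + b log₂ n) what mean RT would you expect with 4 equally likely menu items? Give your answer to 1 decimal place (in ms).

Solve the two-equation system in a and b:
  b = (690 − 662) / (log₂ 8 − log₂ 7) = 28 / (3 − 2.8074) = 145.345 ms/bit
  a = 662 − 145.345 × 2.8074 = 253.965 ms
Then RT(4) = 253.965 + 145.345 × log₂ 4 = 253.965 + 145.345 × 2 ≈ 544.655 ms.

544.7 ms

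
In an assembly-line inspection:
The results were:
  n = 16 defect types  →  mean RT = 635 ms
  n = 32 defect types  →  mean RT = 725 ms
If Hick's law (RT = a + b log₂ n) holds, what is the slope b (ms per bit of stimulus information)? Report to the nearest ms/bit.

90 ms/bit

Slope: b = (725 − 635) / (log₂ 32 − log₂ 16) = 90/1.0000 = 90 ms/bit.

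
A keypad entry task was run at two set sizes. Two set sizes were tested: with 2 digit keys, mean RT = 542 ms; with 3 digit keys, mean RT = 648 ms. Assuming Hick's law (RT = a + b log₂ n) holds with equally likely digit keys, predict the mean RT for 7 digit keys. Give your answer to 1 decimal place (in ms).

With log₂ n on the abscissa the relation is linear; from the two conditions:
  b = (648 − 542) / (log₂ 3 − log₂ 2) = 106 / (1.5850 − 1) = 181.208 ms/bit
  a = 542 − 181.208 × 1 = 360.792 ms
Then RT(7) = 360.792 + 181.208 × log₂ 7 = 360.792 + 181.208 × 2.8074 ≈ 869.508 ms.

869.5 ms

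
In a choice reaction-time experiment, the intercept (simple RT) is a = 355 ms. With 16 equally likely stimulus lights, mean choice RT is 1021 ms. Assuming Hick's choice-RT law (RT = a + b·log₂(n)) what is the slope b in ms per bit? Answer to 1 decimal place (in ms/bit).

16 alternatives carry log₂ 16 = 4 bits; the choice cost is 1021 − 355 = 666 ms, so b = 666/4 = 166.500 ms/bit.

166.5 ms/bit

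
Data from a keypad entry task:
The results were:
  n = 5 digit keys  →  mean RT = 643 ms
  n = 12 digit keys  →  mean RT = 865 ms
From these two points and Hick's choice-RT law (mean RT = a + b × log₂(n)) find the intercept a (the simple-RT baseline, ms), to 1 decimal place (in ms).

Slope: b = (865 − 643) / (log₂ 12 − log₂ 5) = 222/1.2630 = 175.767 ms/bit.
Intercept: a = 643 − 175.767·log₂(5) = 234.881 ms.

234.9 ms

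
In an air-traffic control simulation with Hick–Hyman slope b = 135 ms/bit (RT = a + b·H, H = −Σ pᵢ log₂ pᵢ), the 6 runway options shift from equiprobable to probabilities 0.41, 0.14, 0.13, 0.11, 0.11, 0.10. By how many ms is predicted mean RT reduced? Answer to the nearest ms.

The RT saving is b·ΔH. Equiprobable H₀ = log₂(6) = 2.5850 bits; with the given probabilities H = 2.3399 bits.
b·(H₀ − H) = 135 × (2.5850 − 2.3399) = 33.08 ms.

33 ms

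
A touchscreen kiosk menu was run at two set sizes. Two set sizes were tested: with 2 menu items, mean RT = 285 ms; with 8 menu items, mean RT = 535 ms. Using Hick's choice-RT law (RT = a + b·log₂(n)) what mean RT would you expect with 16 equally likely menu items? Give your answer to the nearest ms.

RT is linear in log₂ n, so two points fix the line:
  b = (535 − 285) / (log₂ 8 − log₂ 2) = 250 / (3 − 1) = 125 ms/bit
  a = 285 − 125 × 1 = 160 ms
Then RT(16) = 160 + 125 × log₂ 16 = 160 + 125 × 4 ≈ 660.000 ms.

660 ms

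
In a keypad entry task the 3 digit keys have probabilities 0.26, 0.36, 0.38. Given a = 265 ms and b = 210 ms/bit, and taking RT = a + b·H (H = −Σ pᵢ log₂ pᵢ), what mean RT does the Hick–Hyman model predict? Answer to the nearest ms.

594 ms

Entropy contributions −pᵢ log₂ pᵢ: 0.5053, 0.5306, 0.5305; sum H = 1.5664 bits.
RT = a + bH = 265 + 210·1.5664 = 593.93 ms.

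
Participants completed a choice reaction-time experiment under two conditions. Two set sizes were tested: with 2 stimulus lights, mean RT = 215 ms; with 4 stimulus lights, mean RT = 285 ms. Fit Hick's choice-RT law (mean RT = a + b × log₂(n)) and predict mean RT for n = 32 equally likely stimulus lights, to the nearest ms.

495 ms

RT is linear in log₂ n, so two points fix the line:
  b = (285 − 215) / (log₂ 4 − log₂ 2) = 70 / (2 − 1) = 70 ms/bit
  a = 215 − 70 × 1 = 145 ms
Then RT(32) = 145 + 70 × log₂ 32 = 145 + 70 × 5 ≈ 495.000 ms.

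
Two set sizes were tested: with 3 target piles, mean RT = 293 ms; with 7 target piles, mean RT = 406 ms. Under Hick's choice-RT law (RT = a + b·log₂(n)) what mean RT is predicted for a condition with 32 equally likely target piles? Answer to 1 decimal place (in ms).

RT is linear in log₂ n, so two points fix the line:
  b = (406 − 293) / (log₂ 7 − log₂ 3) = 113 / (2.8074 − 1.5850) = 92.442 ms/bit
  a = 293 − 92.442 × 1.5850 = 146.483 ms
Then RT(32) = 146.483 + 92.442 × log₂ 32 = 146.483 + 92.442 × 5 ≈ 608.692 ms.

608.7 ms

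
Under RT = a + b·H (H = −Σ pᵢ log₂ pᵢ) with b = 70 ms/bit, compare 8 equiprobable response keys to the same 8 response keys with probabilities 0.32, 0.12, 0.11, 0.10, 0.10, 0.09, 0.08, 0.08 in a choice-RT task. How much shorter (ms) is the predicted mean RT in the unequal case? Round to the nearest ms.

Equiprobable entropy H₀ = log₂ 8 = 3.0000 bits.
Skewed entropy H = −Σ pᵢ log₂ pᵢ = 2.8034 bits.
ΔRT = b·(H₀ − H) = 70 × 0.1966 = 13.76 ms.

14 ms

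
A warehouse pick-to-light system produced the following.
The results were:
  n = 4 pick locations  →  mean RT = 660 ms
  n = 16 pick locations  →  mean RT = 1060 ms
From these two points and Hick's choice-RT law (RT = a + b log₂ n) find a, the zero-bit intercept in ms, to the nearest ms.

260 ms

The slope on a log₂ axis is (1060 − 660) / (4 − 2) = 200 ms/bit.
Intercept: a = 660 − 200·log₂(4) = 260.000 ms.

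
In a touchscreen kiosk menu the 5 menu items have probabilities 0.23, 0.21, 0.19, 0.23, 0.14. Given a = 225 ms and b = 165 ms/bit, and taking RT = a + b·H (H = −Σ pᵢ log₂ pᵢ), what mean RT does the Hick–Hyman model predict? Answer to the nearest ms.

Entropy contributions −pᵢ log₂ pᵢ: 0.4877, 0.4728, 0.4552, 0.4877, 0.3971; sum H = 2.3005 bits.
RT = a + bH = 225 + 165·2.3005 = 604.58 ms.

605 ms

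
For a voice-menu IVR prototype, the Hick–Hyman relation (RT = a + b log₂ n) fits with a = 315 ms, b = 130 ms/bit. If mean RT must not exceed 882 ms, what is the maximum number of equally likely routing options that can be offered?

20

Information budget: (882 − 315)/130 = 4.3615 bits, so n ≤ 2^4.3615 = 20.557 → at most 20.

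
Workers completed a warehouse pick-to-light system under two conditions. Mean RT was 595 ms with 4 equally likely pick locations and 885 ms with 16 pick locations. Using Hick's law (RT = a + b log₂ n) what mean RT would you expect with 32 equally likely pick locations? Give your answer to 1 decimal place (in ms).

With log₂ n on the abscissa the relation is linear; from the two conditions:
  b = (885 − 595) / (log₂ 16 − log₂ 4) = 290 / (4 − 2) = 145.000 ms/bit
  a = 595 − 145.000 × 2 = 305.000 ms
Then RT(32) = 305.000 + 145.000 × log₂ 32 = 305.000 + 145.000 × 5 ≈ 1030.000 ms.

1030.0 ms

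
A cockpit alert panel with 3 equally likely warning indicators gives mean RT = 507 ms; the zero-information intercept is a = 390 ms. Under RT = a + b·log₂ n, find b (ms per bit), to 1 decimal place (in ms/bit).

b = (507 − 390) / log₂(3) = 117 / 1.5850 = 73.819 ms/bit.

73.8 ms/bit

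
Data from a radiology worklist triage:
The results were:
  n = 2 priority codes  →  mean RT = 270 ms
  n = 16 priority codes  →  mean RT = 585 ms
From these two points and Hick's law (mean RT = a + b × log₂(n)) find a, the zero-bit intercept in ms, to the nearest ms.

The slope on a log₂ axis is (585 − 270) / (4 − 1) = 105 ms/bit.
a = RT₁ − b·log₂ n₁ = 270 − 105 × 1 = 165.000 ms.

165 ms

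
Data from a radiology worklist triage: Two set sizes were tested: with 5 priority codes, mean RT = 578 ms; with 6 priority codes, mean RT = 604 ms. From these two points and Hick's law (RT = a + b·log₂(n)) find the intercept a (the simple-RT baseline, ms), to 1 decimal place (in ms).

348.5 ms

Slope: b = (604 − 578) / (log₂ 6 − log₂ 5) = 26/0.2630 = 98.846 ms/bit.
Intercept: a = 578 − 98.846·log₂(5) = 348.486 ms.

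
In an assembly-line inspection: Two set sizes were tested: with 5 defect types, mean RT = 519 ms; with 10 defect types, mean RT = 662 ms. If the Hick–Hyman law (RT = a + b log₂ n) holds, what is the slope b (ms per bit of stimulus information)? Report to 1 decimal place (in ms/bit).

143.0 ms/bit

The slope on a log₂ axis is (662 − 519) / (3.3219 − 2.3219) = 143.000 ms/bit.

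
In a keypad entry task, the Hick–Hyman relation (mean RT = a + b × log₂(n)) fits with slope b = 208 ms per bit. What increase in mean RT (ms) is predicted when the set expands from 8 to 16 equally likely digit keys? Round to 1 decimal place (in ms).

Only the slope matters, since a is common to both: ΔRT = b·log₂(n₂/n₁).
log₂(16) − log₂(8) = log₂(16/8) = log₂(2) = 1.
ΔRT = 208 × 1.0000 = 208.000 ms.

208.0 ms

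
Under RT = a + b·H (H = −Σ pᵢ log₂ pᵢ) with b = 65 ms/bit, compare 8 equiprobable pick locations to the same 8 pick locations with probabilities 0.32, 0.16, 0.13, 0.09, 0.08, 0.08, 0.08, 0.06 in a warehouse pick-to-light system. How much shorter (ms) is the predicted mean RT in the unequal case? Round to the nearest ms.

Equiprobable entropy H₀ = log₂ 8 = 3.0000 bits.
Skewed entropy H = −Σ pᵢ log₂ pᵢ = 2.7624 bits.
ΔRT = b·(H₀ − H) = 65 × 0.2376 = 15.44 ms.

15 ms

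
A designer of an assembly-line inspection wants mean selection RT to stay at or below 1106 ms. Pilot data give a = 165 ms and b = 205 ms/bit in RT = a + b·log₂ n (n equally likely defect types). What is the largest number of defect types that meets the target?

205·log₂ n ≤ 1106 − 165 = 941, giving log₂ n ≤ 4.5902 and n ≤ 24.088. The largest whole number is 24.

24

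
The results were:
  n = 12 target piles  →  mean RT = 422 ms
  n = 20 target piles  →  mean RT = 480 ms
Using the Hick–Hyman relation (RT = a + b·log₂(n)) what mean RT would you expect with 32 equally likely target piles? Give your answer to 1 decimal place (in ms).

RT is linear in log₂ n, so two points fix the line:
  b = (480 − 422) / (log₂ 20 − log₂ 12) = 58 / (4.3219 − 3.5850) = 78.701 ms/bit
  a = 422 − 78.701 × 3.5850 = 139.860 ms
Then RT(32) = 139.860 + 78.701 × log₂ 32 = 139.860 + 78.701 × 5 ≈ 533.365 ms.

533.4 ms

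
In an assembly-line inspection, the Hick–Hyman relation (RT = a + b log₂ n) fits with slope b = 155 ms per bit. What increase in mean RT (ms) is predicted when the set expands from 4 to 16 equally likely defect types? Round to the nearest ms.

Only the slope matters, since a is common to both: ΔRT = b·log₂(n₂/n₁).
log₂(16) − log₂(4) = log₂(16/4) = log₂(4) = 2.
ΔRT = 155 × 2.0000 = 310.000 ms.

310 ms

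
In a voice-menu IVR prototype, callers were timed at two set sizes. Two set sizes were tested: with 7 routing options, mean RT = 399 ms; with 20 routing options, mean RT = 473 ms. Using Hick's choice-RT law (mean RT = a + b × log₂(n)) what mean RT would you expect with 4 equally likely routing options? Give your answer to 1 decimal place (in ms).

Solve the two-equation system in a and b:
  b = (473 − 399) / (log₂ 20 − log₂ 7) = 74 / (4.3219 − 2.8074) = 48.859 ms/bit
  a = 399 − 48.859 × 2.8074 = 261.836 ms
Then RT(4) = 261.836 + 48.859 × log₂ 4 = 261.836 + 48.859 × 2 ≈ 359.554 ms.

359.6 ms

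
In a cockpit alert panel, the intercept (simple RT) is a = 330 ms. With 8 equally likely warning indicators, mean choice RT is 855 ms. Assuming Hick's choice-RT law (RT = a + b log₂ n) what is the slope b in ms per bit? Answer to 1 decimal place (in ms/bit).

8 alternatives carry log₂ 8 = 3 bits; the choice cost is 855 − 330 = 525 ms, so b = 525/3 = 175.000 ms/bit.

175.0 ms/bit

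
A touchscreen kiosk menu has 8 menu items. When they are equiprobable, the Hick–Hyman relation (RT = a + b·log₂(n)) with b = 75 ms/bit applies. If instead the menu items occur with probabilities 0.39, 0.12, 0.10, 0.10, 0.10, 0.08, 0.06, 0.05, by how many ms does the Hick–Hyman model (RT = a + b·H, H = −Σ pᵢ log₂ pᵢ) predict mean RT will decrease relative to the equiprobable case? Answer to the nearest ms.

27 ms

Equiprobable entropy H₀ = log₂ 8 = 3.0000 bits.
Skewed entropy H = −Σ pᵢ log₂ pᵢ = 2.6446 bits.
ΔRT = b·(H₀ − H) = 75 × 0.3554 = 26.66 ms.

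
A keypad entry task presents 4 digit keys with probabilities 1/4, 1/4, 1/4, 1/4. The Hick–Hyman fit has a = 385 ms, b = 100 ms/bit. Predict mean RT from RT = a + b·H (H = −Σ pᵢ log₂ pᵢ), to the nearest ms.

H = −Σ pᵢ log₂ pᵢ = 0.25·2 + 0.25·2 + 0.25·2 + 0.25·2 = 2.000 bits.
RT = 385 + 100 × 2.000 = 585.00 ms.

585 ms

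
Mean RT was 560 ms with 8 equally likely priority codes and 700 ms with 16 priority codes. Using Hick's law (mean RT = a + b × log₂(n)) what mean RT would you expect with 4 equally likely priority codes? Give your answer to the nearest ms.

420 ms

With log₂ n on the abscissa the relation is linear; from the two conditions:
  b = (700 − 560) / (log₂ 16 − log₂ 8) = 140 / (4 − 3) = 140 ms/bit
  a = 560 − 140 × 3 = 140 ms
Then RT(4) = 140 + 140 × log₂ 4 = 140 + 140 × 2 ≈ 420.000 ms.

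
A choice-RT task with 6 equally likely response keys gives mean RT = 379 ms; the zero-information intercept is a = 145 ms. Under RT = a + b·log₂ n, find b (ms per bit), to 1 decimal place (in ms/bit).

90.5 ms/bit

6 alternatives carry log₂ 6 = 2.5850 bits; the choice cost is 379 − 145 = 234 ms, so b = 234/2.5850 = 90.524 ms/bit.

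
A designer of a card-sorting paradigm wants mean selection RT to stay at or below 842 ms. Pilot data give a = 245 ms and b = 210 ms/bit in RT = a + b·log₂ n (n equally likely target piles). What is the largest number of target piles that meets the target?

Set 245 + 210·log₂ n ≤ 842 → log₂ n ≤ (842 − 245)/210 = 2.8429.
So n ≤ 2^2.8429 = 7.174; the largest integer n is 7.

7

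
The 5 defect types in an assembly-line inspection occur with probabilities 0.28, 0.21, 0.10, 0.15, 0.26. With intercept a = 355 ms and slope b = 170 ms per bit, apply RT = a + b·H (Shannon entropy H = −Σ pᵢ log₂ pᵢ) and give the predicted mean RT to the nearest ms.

H = 0.28·log₂(1/0.28) + 0.21·log₂(1/0.21) + 0.10·log₂(1/0.10) + 0.15·log₂(1/0.15) + 0.26·log₂(1/0.26) = 2.2351 bits.
RT = 355 + 170 × 2.2351 = 734.96 ms.

735 ms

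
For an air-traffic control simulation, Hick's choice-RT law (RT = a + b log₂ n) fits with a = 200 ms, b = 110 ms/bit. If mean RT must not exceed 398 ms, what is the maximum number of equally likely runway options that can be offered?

3

110·log₂ n ≤ 398 − 200 = 198, giving log₂ n ≤ 1.8000 and n ≤ 3.482. The largest whole number is 3.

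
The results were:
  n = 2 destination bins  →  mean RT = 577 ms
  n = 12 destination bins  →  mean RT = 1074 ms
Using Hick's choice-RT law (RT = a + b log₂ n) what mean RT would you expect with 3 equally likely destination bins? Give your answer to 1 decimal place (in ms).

689.5 ms

Fit slope and intercept:
  b = (1074 − 577) / (log₂ 12 − log₂ 2) = 497 / (3.5850 − 1) = 192.266 ms/bit
  a = 577 − 192.266 × 1 = 384.734 ms
Then RT(3) = 384.734 + 192.266 × log₂ 3 = 384.734 + 192.266 × 1.5850 ≈ 689.468 ms.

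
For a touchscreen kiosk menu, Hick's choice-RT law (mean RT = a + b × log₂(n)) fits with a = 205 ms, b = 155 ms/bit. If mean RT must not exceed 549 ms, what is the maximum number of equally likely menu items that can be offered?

4

Set 205 + 155·log₂ n ≤ 549 → log₂ n ≤ (549 − 205)/155 = 2.2194.
So n ≤ 2^2.2194 = 4.657; the largest integer n is 4.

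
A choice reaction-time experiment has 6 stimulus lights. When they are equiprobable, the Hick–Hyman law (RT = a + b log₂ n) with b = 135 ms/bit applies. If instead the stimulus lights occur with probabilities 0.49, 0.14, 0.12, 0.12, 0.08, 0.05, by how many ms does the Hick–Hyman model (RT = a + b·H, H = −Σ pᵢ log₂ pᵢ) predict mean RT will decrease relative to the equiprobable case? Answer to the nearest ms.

Equiprobable entropy H₀ = log₂ 6 = 2.5850 bits.
Skewed entropy H = −Σ pᵢ log₂ pᵢ = 2.1431 bits.
ΔRT = b·(H₀ − H) = 135 × 0.4418 = 59.65 ms.

60 ms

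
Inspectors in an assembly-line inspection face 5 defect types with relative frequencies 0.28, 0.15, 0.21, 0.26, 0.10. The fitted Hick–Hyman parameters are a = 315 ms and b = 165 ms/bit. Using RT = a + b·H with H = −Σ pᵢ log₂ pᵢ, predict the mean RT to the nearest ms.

Entropy contributions −pᵢ log₂ pᵢ: 0.5142, 0.4105, 0.4728, 0.5053, 0.3322; sum H = 2.2351 bits.
RT = a + bH = 315 + 165·2.2351 = 683.79 ms.

684 ms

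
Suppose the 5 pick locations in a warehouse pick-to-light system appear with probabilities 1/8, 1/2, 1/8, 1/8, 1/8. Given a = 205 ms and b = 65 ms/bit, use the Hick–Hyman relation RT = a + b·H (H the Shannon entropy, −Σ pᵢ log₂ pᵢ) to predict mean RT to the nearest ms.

335 ms

Each term −pᵢ log₂ pᵢ: 0.125·3 + 0.5·1 + 0.125·3 + 0.125·3 + 0.125·3; summed, H = 2.000 bits.
Mean RT = a + bH = 205 + 65·2.000 = 335.00 ms.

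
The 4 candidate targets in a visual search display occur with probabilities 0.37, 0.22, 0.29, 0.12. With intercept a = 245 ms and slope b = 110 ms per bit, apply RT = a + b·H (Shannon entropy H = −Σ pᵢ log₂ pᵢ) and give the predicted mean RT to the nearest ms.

454 ms

Entropy contributions −pᵢ log₂ pᵢ: 0.5307, 0.4806, 0.5179, 0.3671; sum H = 1.8963 bits.
RT = a + bH = 245 + 110·1.8963 = 453.59 ms.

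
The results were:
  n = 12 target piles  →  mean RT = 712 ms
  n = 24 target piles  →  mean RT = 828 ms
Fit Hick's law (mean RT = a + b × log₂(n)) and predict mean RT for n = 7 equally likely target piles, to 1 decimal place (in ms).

Solve the two-equation system in a and b:
  b = (828 − 712) / (log₂ 24 − log₂ 12) = 116 / (4.5850 − 3.5850) = 116.000 ms/bit
  a = 712 − 116.000 × 3.5850 = 296.144 ms
Then RT(7) = 296.144 + 116.000 × log₂ 7 = 296.144 + 116.000 × 2.8074 ≈ 621.798 ms.

621.8 ms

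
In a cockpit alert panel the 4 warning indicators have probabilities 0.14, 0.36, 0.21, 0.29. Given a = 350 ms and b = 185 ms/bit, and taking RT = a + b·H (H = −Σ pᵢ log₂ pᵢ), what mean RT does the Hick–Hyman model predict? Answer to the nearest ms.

705 ms

Entropy contributions −pᵢ log₂ pᵢ: 0.3971, 0.5306, 0.4728, 0.5179; sum H = 1.9185 bits.
RT = a + bH = 350 + 185·1.9185 = 704.91 ms.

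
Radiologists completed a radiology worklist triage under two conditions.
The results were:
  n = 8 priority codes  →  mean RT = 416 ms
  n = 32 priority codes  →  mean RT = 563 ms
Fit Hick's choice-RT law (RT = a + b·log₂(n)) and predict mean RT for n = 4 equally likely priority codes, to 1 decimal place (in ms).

With log₂ n on the abscissa the relation is linear; from the two conditions:
  b = (563 − 416) / (log₂ 32 − log₂ 8) = 147 / (5 − 3) = 73.500 ms/bit
  a = 416 − 73.500 × 3 = 195.500 ms
Then RT(4) = 195.500 + 73.500 × log₂ 4 = 195.500 + 73.500 × 2 ≈ 342.500 ms.

342.5 ms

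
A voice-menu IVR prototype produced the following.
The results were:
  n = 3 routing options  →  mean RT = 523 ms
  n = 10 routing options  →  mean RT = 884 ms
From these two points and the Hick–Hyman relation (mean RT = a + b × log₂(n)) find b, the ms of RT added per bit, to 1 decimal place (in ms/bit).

Slope: b = (884 − 523) / (log₂ 10 − log₂ 3) = 361/1.7370 = 207.834 ms/bit.

207.8 ms/bit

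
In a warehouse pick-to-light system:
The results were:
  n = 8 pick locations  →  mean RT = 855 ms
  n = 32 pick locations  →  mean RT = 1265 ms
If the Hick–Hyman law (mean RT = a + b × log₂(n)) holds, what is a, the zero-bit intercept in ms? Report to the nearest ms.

Slope: b = (1265 − 855) / (log₂ 32 − log₂ 8) = 410/2.0000 = 205 ms/bit.
a = RT₁ − b·log₂ n₁ = 855 − 205 × 3 = 240.000 ms.

240 ms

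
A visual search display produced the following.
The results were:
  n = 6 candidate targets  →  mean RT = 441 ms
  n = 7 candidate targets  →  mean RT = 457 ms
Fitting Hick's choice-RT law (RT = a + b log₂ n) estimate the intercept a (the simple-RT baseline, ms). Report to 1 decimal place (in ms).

Slope: b = (457 − 441) / (log₂ 7 − log₂ 6) = 16/0.2224 = 71.945 ms/bit.
Intercept: a = 441 − 71.945·log₂(6) = 255.025 ms.

255.0 ms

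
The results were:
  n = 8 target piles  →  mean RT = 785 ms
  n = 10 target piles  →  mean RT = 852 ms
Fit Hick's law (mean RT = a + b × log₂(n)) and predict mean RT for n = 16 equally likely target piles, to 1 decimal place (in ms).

993.1 ms

Fit slope and intercept:
  b = (852 − 785) / (log₂ 10 − log₂ 8) = 67 / (3.3219 − 3) = 208.121 ms/bit
  a = 785 − 208.121 × 3 = 160.637 ms
Then RT(16) = 160.637 + 208.121 × log₂ 16 = 160.637 + 208.121 × 4 ≈ 993.121 ms.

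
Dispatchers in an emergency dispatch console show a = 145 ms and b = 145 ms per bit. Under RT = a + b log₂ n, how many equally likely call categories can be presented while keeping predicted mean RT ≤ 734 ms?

16

Information budget: (734 − 145)/145 = 4.0621 bits, so n ≤ 2^4.0621 = 16.703 → at most 16.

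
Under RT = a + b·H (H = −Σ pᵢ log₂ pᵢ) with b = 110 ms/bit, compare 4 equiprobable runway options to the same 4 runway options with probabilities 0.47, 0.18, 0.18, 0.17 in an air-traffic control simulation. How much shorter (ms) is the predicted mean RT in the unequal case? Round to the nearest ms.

Equiprobable entropy H₀ = log₂ 4 = 2.0000 bits.
Skewed entropy H = −Σ pᵢ log₂ pᵢ = 1.8372 bits.
ΔRT = b·(H₀ − H) = 110 × 0.1628 = 17.91 ms.

18 ms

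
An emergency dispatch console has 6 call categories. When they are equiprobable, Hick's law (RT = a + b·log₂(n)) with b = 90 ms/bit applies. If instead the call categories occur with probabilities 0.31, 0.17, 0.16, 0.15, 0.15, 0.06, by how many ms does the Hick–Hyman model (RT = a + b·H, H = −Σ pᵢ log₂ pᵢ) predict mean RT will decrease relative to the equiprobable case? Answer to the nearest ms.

The RT saving is b·ΔH. Equiprobable H₀ = log₂(6) = 2.5850 bits; with the given probabilities H = 2.4460 bits.
b·(H₀ − H) = 90 × (2.5850 − 2.4460) = 12.50 ms.

13 ms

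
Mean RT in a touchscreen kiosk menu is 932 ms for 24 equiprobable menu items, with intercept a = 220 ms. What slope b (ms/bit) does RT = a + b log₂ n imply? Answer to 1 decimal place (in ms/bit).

24 alternatives carry log₂ 24 = 4.5850 bits; the choice cost is 932 − 220 = 712 ms, so b = 712/4.5850 = 155.290 ms/bit.

155.3 ms/bit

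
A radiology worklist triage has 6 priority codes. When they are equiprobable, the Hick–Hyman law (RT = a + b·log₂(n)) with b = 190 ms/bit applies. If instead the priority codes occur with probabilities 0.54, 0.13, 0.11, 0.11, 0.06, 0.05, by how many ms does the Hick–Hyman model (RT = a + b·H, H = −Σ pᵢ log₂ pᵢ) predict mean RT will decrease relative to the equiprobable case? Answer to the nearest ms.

107 ms

The RT saving is b·ΔH. Equiprobable H₀ = log₂(6) = 2.5850 bits; with the given probabilities H = 2.0229 bits.
b·(H₀ − H) = 190 × (2.5850 − 2.0229) = 106.79 ms.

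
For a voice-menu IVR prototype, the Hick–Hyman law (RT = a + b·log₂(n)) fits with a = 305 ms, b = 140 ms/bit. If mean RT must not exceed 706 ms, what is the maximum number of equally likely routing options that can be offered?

7

140·log₂ n ≤ 706 − 305 = 401, giving log₂ n ≤ 2.8643 and n ≤ 7.282. The largest whole number is 7.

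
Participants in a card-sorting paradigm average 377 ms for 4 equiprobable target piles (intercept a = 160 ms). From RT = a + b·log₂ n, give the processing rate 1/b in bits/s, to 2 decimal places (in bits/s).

Choice component = 377 − 160 = 217 ms over log₂(4) = 2 bits.
b = 217 / 2 = 108.500 ms/bit, so 1/b = 9.217 bits/s.

9.22 bits/s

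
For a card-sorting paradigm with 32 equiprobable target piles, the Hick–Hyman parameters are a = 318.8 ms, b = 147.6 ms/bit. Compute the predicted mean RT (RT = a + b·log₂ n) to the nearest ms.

1057 ms

log₂(32) = 5 bits, so RT = 318.8 + 147.6 × 5 ≈ 1056.800 ms.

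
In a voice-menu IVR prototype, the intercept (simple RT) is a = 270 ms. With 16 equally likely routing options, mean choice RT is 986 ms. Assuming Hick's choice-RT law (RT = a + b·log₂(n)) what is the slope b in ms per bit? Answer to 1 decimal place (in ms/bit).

179.0 ms/bit

log₂(16) = 4 bits.
b = (RT − a)/log₂ n = (986 − 270) / 4 = 179.000 ms/bit.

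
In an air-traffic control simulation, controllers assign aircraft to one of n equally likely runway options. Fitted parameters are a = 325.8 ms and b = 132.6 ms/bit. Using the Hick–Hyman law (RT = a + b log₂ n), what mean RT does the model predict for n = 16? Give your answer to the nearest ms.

log₂(16) = 4 bits, so RT = 325.8 + 132.6 × 4 ≈ 856.200 ms.

856 ms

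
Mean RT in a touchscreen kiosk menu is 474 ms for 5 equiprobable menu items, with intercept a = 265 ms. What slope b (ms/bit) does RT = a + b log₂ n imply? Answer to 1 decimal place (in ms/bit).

b = (474 − 265) / log₂(5) = 209 / 2.3219 = 90.011 ms/bit.

90.0 ms/bit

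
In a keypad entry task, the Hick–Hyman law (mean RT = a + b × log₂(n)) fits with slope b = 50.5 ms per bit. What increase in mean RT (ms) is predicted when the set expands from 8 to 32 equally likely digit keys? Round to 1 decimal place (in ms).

Only the slope matters, since a is common to both: ΔRT = b·log₂(n₂/n₁).
log₂(32) − log₂(8) = log₂(32/8) = log₂(4) = 2.
ΔRT = 50.5 × 2.0000 = 101.000 ms.

101.0 ms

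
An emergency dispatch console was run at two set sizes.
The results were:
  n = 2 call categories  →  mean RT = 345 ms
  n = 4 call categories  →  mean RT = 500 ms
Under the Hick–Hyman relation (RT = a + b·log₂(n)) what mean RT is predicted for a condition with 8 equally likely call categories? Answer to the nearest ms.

655 ms

Solve the two-equation system in a and b:
  b = (500 − 345) / (log₂ 4 − log₂ 2) = 155 / (2 − 1) = 155 ms/bit
  a = 345 − 155 × 1 = 190 ms
Then RT(8) = 190 + 155 × log₂ 8 = 190 + 155 × 3 ≈ 655.000 ms.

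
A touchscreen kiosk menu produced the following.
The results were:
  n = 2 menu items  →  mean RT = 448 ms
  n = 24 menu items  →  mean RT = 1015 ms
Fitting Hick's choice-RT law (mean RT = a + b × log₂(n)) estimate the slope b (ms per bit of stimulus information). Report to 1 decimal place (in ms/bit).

Slope: b = (1015 − 448) / (log₂ 24 − log₂ 2) = 567/3.5850 = 158.161 ms/bit.

158.2 ms/bit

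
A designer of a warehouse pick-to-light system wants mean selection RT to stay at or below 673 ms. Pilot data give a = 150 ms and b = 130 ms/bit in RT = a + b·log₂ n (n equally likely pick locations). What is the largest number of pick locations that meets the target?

130·log₂ n ≤ 673 − 150 = 523, giving log₂ n ≤ 4.0231 and n ≤ 16.258. The largest whole number is 16.

16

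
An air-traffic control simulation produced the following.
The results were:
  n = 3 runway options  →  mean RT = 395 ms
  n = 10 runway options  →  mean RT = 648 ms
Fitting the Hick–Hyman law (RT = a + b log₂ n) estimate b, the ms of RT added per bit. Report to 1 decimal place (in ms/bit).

b = (RT₂ − RT₁)/(log₂ n₂ − log₂ n₁) = (648 − 395)/(3.3219 − 1.5850) = 145.656 ms/bit.

145.7 ms/bit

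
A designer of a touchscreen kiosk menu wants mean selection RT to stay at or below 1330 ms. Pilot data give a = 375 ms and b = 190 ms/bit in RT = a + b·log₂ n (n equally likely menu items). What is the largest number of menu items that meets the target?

Information budget: (1330 − 375)/190 = 5.0263 bits, so n ≤ 2^5.0263 = 32.589 → at most 32.

32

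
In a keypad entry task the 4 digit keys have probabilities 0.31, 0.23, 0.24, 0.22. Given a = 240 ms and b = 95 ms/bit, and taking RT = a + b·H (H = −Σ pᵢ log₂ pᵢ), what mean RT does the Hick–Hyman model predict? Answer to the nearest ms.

429 ms

H = 0.31·log₂(1/0.31) + 0.23·log₂(1/0.23) + 0.24·log₂(1/0.24) + 0.22·log₂(1/0.22) = 1.9862 bits.
RT = 240 + 95 × 1.9862 = 428.69 ms.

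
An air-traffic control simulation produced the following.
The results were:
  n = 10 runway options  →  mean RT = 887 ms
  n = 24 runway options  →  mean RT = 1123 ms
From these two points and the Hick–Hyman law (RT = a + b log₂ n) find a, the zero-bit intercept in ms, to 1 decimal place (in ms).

Slope: b = (1123 − 887) / (log₂ 24 − log₂ 10) = 236/1.2630 = 186.852 ms/bit.
a = RT₁ − b·log₂ n₁ = 887 − 186.852 × 3.3219 = 266.292 ms.

266.3 ms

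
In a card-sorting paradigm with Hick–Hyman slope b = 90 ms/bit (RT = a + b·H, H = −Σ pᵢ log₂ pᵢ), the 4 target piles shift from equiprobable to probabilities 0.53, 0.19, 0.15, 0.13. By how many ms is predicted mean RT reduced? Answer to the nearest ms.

The RT saving is b·ΔH. Equiprobable H₀ = log₂(4) = 2.0000 bits; with the given probabilities H = 1.7339 bits.
b·(H₀ − H) = 90 × (2.0000 − 1.7339) = 23.95 ms.

24 ms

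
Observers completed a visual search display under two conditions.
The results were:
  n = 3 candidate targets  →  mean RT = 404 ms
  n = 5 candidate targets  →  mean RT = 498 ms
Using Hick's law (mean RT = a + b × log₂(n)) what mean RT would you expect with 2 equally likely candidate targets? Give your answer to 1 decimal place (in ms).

329.4 ms

Fit slope and intercept:
  b = (498 − 404) / (log₂ 5 − log₂ 3) = 94 / (2.3219 − 1.5850) = 127.550 ms/bit
  a = 404 − 127.550 × 1.5850 = 201.838 ms
Then RT(2) = 201.838 + 127.550 × log₂ 2 = 201.838 + 127.550 × 1 ≈ 329.388 ms.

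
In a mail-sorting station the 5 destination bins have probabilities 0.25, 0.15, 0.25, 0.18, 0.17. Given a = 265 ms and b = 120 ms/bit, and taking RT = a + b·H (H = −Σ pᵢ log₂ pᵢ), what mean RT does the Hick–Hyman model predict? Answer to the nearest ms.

Entropy contributions −pᵢ log₂ pᵢ: 0.5000, 0.4105, 0.5000, 0.4453, 0.4346; sum H = 2.2904 bits.
RT = a + bH = 265 + 120·2.2904 = 539.85 ms.

540 ms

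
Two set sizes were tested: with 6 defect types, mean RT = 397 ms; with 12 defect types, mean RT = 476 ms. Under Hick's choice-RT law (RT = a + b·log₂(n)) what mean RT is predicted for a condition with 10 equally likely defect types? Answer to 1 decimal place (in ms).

Solve the two-equation system in a and b:
  b = (476 − 397) / (log₂ 12 − log₂ 6) = 79 / (3.5850 − 2.5850) = 79.000 ms/bit
  a = 397 − 79.000 × 2.5850 = 192.788 ms
Then RT(10) = 192.788 + 79.000 × log₂ 10 = 192.788 + 79.000 × 3.3219 ≈ 455.220 ms.

455.2 ms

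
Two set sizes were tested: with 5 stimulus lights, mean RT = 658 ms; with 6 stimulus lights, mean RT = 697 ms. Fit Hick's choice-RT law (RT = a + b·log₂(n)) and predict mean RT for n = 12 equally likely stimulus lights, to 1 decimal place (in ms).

Solve the two-equation system in a and b:
  b = (697 − 658) / (log₂ 6 − log₂ 5) = 39 / (2.5850 − 2.3219) = 148.270 ms/bit
  a = 658 − 148.270 × 2.3219 = 313.729 ms
Then RT(12) = 313.729 + 148.270 × log₂ 12 = 313.729 + 148.270 × 3.5850 ≈ 845.270 ms.

845.3 ms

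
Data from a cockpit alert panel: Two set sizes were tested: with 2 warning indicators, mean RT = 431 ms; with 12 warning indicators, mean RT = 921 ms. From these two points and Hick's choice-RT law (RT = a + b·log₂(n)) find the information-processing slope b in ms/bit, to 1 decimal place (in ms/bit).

189.6 ms/bit

The slope on a log₂ axis is (921 − 431) / (3.5850 − 1) = 189.558 ms/bit.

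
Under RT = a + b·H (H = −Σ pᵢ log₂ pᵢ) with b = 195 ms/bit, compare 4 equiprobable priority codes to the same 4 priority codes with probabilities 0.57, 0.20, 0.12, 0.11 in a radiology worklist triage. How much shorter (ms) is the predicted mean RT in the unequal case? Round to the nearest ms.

Equiprobable entropy H₀ = log₂ 4 = 2.0000 bits.
Skewed entropy H = −Σ pᵢ log₂ pᵢ = 1.6440 bits.
ΔRT = b·(H₀ − H) = 195 × 0.3560 = 69.42 ms.

69 ms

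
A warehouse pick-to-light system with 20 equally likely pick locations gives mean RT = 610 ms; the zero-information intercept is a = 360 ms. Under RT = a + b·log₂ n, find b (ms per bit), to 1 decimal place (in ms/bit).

57.8 ms/bit

b = (610 − 360) / log₂(20) = 250 / 4.3219 = 57.845 ms/bit.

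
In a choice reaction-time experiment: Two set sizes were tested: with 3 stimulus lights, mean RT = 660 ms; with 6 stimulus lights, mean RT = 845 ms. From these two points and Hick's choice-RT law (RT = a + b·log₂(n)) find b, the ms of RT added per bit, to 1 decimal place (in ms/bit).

Slope: b = (845 − 660) / (log₂ 6 − log₂ 3) = 185/1.0000 = 185.000 ms/bit.

185.0 ms/bit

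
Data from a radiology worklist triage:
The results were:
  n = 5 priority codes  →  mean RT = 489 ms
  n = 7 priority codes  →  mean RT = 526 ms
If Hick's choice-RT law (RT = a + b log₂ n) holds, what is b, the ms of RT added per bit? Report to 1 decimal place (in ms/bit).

76.2 ms/bit

b = (RT₂ − RT₁)/(log₂ n₂ − log₂ n₁) = (526 − 489)/(2.8074 − 2.3219) = 76.222 ms/bit.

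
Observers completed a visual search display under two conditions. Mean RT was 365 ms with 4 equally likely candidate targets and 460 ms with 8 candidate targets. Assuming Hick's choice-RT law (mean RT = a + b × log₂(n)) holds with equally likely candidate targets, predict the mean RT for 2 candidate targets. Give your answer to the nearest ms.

With log₂ n on the abscissa the relation is linear; from the two conditions:
  b = (460 − 365) / (log₂ 8 − log₂ 4) = 95 / (3 − 2) = 95 ms/bit
  a = 365 − 95 × 2 = 175 ms
Then RT(2) = 175 + 95 × log₂ 2 = 175 + 95 × 1 ≈ 270.000 ms.

270 ms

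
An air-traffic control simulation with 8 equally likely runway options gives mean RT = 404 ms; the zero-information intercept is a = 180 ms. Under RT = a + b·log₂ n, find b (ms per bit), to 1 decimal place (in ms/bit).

74.7 ms/bit

b = (404 − 180) / log₂(8) = 224 / 3 = 74.667 ms/bit.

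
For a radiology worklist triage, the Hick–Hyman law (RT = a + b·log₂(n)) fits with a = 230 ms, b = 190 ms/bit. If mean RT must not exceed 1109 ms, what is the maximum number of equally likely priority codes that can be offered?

Set 230 + 190·log₂ n ≤ 1109 → log₂ n ≤ (1109 − 230)/190 = 4.6263.
So n ≤ 2^4.6263 = 24.698; the largest integer n is 24.

24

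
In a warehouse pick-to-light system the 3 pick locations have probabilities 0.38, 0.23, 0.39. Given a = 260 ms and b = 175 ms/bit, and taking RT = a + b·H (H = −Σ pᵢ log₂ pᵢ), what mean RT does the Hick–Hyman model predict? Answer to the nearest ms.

531 ms

Entropy contributions −pᵢ log₂ pᵢ: 0.5305, 0.4877, 0.5298; sum H = 1.5479 bits.
RT = a + bH = 260 + 175·1.5479 = 530.89 ms.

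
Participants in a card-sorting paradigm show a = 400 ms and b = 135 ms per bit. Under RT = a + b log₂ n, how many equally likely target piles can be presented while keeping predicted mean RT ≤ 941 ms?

16

135·log₂ n ≤ 941 − 400 = 541, giving log₂ n ≤ 4.0074 and n ≤ 16.082. The largest whole number is 16.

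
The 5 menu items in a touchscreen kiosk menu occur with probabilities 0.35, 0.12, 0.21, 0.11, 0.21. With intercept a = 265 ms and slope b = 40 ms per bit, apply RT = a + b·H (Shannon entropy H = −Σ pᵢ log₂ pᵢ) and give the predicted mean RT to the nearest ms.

H = 0.35·log₂(1/0.35) + 0.12·log₂(1/0.12) + 0.21·log₂(1/0.21) + 0.11·log₂(1/0.11) + 0.21·log₂(1/0.21) = 2.1931 bits.
RT = 265 + 40 × 2.1931 = 352.72 ms.

353 ms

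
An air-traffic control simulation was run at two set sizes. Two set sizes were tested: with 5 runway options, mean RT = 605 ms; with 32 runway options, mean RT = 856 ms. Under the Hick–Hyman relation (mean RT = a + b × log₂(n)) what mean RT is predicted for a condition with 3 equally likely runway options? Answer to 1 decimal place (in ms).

Solve the two-equation system in a and b:
  b = (856 − 605) / (log₂ 32 − log₂ 5) = 251 / (5 − 2.3219) = 93.724 ms/bit
  a = 605 − 93.724 × 2.3219 = 387.379 ms
Then RT(3) = 387.379 + 93.724 × log₂ 3 = 387.379 + 93.724 × 1.5850 ≈ 535.929 ms.

535.9 ms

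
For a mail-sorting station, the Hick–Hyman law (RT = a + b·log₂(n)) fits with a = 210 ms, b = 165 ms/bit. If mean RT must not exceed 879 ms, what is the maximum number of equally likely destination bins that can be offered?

16

165·log₂ n ≤ 879 − 210 = 669, giving log₂ n ≤ 4.0545 and n ≤ 16.617. The largest whole number is 16.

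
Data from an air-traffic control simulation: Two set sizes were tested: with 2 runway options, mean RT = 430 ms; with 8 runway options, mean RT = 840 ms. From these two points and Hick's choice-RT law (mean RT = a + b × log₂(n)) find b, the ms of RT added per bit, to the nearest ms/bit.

b = (RT₂ − RT₁)/(log₂ n₂ − log₂ n₁) = (840 − 430)/(3 − 1) = 205 ms/bit.

205 ms/bit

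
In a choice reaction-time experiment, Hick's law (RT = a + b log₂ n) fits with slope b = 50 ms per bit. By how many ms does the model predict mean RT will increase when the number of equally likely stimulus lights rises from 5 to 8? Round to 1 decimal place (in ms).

ΔRT = (a + b log₂ n₂) − (a + b log₂ n₁) = b·(log₂ n₂ − log₂ n₁).
log₂(8) − log₂(5) = 3 − 2.3219 = 0.6781.
ΔRT = 50 × 0.6781 = 33.904 ms.

33.9 ms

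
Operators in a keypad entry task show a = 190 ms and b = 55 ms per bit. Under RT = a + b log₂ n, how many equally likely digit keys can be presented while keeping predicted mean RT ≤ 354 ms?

7

55·log₂ n ≤ 354 − 190 = 164, giving log₂ n ≤ 2.9818 and n ≤ 7.900. The largest whole number is 7.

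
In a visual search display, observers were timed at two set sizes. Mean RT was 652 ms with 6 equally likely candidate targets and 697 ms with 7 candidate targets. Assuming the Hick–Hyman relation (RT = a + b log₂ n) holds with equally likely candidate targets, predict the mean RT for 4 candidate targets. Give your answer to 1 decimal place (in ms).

533.6 ms

With log₂ n on the abscissa the relation is linear; from the two conditions:
  b = (697 − 652) / (log₂ 7 − log₂ 6) = 45 / (2.8074 − 2.5850) = 202.345 ms/bit
  a = 652 − 202.345 × 2.5850 = 128.946 ms
Then RT(4) = 128.946 + 202.345 × log₂ 4 = 128.946 + 202.345 × 2 ≈ 533.636 ms.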